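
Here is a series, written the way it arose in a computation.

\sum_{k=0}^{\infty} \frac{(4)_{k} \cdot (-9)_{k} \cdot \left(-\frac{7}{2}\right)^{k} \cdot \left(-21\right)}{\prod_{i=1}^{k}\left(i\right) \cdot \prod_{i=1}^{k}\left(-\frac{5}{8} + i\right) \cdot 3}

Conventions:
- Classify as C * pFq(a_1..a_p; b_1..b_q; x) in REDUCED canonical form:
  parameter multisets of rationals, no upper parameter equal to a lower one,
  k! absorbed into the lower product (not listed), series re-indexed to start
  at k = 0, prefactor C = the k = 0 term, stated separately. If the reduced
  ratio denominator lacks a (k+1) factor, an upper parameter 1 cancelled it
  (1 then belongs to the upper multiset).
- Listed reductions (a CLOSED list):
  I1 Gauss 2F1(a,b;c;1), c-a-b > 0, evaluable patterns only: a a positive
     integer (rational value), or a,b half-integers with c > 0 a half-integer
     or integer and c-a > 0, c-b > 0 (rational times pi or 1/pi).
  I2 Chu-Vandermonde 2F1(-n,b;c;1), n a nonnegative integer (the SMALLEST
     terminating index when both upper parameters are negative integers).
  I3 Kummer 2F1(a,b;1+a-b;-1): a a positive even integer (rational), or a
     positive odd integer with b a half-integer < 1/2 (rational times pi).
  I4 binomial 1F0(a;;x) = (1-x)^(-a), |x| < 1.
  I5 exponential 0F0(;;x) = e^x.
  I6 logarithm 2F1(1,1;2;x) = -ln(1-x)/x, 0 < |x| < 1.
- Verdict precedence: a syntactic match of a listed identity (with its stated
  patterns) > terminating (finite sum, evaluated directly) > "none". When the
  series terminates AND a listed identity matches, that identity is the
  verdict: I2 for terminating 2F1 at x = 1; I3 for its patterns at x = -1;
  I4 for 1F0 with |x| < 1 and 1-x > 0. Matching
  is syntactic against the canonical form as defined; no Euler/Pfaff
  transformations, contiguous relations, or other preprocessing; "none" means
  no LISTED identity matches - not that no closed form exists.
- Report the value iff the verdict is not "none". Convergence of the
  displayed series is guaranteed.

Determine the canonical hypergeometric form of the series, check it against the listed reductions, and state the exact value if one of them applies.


With C = -7: the canonical form is 2F1(-9, 4; \frac{3}{8}; -\frac{7}{2}). Verdict: terminating. (-9)_k vanishes past k = 9, leaving a 10-term sum, computed directly. Its exact value is -\frac{3426298268476785485}{603935387}.

The tell: x = -\frac{7}{2} and the constant factors (prefactor -7) combine into one prefactor.
Adjacent-term ratio: r(k) = -\frac{7}{2} * (k-9) (k+4) / [(k+\frac{3}{8}) (k+1)] - rational in k. x = -\frac{7}{2}; t_0 = -7; negate the roots.


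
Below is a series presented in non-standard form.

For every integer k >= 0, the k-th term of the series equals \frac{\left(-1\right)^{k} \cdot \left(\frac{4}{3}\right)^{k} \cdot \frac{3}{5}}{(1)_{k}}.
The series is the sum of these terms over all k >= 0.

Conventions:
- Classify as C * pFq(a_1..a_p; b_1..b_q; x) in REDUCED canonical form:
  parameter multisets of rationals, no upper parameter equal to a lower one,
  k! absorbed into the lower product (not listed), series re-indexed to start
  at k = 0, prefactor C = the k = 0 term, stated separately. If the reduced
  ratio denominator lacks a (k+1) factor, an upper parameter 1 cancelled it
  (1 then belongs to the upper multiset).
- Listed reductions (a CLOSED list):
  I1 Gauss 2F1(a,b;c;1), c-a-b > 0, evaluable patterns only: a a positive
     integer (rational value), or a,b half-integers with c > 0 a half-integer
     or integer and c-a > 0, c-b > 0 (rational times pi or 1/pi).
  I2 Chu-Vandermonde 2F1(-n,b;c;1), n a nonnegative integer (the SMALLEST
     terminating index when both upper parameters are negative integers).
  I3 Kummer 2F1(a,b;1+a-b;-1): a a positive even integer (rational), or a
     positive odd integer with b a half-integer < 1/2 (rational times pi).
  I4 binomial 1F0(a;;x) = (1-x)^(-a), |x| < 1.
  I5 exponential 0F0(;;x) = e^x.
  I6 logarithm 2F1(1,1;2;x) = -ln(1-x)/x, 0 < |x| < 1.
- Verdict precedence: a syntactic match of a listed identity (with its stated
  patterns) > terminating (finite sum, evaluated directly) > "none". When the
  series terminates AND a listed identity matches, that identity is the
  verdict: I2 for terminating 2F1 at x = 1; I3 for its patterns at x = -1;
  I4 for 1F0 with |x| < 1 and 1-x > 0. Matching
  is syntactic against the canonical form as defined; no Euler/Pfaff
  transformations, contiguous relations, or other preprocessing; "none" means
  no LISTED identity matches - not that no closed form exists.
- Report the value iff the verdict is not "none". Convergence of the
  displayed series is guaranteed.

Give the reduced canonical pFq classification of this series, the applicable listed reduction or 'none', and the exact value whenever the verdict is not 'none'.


Classification (C = \frac{3}{5}): 0F0 with upper {-}, lower {-}, argument x = -\frac{4}{3}. Verdict: exponential (I5) applies (the 0F0 exponential series at x = -\frac{4}{3}). Its exact value is \frac{3}{5} \cdot e^{-\frac{4}{3}}.

First insight: from the first term \frac{3}{5}: (1)_k (prefactor 3/5) is k! itself.
Adjacent-term ratio: r(k) = -\frac{4}{3} * 1 / [(k+1)] - rational in k, leading ratio -\frac{4}{3}; with t_0 = \frac{3}{5}, classification follows.


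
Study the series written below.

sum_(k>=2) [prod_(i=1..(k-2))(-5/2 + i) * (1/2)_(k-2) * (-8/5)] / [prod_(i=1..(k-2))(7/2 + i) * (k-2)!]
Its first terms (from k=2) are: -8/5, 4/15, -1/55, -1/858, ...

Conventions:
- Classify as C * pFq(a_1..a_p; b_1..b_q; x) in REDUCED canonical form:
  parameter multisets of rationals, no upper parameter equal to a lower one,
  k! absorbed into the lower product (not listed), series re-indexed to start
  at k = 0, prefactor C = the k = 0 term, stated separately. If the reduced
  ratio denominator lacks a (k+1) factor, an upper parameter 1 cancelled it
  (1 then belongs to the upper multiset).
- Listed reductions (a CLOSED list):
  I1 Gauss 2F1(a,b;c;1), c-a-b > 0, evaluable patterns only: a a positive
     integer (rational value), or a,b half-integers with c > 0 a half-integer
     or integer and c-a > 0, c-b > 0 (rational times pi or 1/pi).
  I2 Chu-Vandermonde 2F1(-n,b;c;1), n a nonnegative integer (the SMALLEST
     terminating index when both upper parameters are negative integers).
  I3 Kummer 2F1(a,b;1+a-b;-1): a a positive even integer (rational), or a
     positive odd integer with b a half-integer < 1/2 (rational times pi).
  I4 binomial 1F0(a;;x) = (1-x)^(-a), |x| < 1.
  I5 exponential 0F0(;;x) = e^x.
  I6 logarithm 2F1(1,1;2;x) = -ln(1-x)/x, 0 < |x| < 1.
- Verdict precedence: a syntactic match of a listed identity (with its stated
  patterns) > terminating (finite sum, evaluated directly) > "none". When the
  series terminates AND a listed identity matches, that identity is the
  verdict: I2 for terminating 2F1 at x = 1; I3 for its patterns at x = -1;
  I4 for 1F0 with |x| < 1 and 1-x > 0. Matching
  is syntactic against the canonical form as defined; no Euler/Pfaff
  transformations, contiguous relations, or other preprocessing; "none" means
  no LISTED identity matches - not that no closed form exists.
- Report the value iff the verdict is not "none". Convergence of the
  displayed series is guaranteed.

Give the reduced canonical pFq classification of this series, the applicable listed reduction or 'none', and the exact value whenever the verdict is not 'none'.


Key step: t_0 being -8/5, the lower running product (prefactor -8/5) is a rising factorial.
Step ratio: r(k) = 1 * (k-3/2) (k+1/2) / [(k+9/2) (k+1)] - rational in k. x = 1; t_0 = -8/5; negate the roots.

Classification (C = -8/5): 2F1 with upper {-3/2, 1/2}, lower {9/2}, argument x = 1. Verdict: Gauss's theorem I1 (half-integer case) matches (x = 1; upper {-3/2, 1/2} half-integers, c = 9/2 in the evaluable pattern). Exact value: (-441/1024) * pi.


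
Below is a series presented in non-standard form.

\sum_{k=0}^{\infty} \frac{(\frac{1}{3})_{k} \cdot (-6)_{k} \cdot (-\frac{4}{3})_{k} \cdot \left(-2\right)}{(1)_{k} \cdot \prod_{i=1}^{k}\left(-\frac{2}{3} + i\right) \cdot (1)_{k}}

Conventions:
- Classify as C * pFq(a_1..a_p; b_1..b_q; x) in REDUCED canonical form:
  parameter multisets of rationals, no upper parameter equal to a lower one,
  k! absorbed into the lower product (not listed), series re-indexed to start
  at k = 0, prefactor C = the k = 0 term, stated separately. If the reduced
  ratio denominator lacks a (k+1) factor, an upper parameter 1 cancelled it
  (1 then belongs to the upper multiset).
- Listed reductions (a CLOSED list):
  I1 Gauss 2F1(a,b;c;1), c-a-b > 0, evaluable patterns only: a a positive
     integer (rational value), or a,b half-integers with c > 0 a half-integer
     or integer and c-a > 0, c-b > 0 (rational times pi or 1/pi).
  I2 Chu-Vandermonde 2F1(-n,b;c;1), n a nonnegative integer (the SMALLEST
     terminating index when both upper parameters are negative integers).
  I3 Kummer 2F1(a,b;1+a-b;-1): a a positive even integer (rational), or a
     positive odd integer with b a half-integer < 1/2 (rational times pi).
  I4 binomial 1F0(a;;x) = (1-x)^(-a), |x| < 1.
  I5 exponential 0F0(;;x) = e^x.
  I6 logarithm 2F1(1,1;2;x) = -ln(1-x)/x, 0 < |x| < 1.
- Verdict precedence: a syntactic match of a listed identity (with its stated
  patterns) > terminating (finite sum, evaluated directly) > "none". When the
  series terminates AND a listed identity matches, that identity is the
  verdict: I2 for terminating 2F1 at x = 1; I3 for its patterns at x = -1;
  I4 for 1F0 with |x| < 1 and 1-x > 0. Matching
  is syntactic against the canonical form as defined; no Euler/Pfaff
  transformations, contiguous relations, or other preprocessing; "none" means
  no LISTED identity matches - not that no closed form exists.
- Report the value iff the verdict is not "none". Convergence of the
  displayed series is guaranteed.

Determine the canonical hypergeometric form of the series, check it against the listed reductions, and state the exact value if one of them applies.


This is -2 * 2F1(-6, -\frac{4}{3}; 1; 1) in reduced canonical form. Verdict: Chu-Vandermonde (I2) matches (terminating 2F1 at x = 1 with n = 6, b = -4/3, c = 1). Hence: -\frac{152152}{6561}.

Structural cue: from the first term -2: the lower running product (C = -2, x = 1) is a rising factorial.
Adjacent-term ratio: r(k) = 1 * (k-6) (k-\frac{4}{3}) / [(k+1) (k+1)] - rational in k, leading ratio 1; with t_0 = -2, classification follows.


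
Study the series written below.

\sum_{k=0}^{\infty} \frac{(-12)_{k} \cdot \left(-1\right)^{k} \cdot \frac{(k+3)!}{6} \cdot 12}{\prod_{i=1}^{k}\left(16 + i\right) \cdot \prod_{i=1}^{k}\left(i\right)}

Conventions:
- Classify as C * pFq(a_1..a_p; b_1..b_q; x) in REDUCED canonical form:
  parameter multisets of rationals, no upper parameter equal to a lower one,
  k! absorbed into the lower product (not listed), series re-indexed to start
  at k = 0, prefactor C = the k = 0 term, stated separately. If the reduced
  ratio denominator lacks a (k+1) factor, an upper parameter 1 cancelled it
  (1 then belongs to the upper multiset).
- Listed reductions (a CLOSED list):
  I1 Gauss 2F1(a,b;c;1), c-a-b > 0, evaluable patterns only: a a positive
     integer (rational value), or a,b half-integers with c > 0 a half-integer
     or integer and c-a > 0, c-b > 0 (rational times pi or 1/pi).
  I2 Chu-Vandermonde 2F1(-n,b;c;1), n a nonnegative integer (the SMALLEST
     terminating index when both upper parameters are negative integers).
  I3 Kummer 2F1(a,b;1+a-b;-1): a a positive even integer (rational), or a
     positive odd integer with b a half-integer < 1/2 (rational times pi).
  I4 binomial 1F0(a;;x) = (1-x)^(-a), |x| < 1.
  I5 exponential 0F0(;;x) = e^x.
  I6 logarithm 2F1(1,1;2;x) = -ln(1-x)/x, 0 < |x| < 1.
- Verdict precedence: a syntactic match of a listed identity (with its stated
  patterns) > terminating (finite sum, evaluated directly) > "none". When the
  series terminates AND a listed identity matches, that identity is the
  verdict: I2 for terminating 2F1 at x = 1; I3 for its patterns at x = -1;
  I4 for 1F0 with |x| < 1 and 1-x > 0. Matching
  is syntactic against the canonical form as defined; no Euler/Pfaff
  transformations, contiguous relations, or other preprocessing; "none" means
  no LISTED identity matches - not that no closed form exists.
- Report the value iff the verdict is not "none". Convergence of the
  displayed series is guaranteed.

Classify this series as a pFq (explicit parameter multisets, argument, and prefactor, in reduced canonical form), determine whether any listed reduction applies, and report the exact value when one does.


This is 12 * 2F1(-12, 4; 17; -1) in reduced canonical form. Verdict: the Kummer evaluation I3 fires (x = -1; c = 17 equals 1+a-b for upper {-12, 4}: listed pattern). Value: 240.

Structural cue: with t_0 = 12, the lower running product (C = 12, x = -1) is a rising factorial.
Ratio: r(k) = -1 * (k-12) (k+4) / [(k+17) (k+1)] ; factor over Q: parameters, x = -1, and C = 12.


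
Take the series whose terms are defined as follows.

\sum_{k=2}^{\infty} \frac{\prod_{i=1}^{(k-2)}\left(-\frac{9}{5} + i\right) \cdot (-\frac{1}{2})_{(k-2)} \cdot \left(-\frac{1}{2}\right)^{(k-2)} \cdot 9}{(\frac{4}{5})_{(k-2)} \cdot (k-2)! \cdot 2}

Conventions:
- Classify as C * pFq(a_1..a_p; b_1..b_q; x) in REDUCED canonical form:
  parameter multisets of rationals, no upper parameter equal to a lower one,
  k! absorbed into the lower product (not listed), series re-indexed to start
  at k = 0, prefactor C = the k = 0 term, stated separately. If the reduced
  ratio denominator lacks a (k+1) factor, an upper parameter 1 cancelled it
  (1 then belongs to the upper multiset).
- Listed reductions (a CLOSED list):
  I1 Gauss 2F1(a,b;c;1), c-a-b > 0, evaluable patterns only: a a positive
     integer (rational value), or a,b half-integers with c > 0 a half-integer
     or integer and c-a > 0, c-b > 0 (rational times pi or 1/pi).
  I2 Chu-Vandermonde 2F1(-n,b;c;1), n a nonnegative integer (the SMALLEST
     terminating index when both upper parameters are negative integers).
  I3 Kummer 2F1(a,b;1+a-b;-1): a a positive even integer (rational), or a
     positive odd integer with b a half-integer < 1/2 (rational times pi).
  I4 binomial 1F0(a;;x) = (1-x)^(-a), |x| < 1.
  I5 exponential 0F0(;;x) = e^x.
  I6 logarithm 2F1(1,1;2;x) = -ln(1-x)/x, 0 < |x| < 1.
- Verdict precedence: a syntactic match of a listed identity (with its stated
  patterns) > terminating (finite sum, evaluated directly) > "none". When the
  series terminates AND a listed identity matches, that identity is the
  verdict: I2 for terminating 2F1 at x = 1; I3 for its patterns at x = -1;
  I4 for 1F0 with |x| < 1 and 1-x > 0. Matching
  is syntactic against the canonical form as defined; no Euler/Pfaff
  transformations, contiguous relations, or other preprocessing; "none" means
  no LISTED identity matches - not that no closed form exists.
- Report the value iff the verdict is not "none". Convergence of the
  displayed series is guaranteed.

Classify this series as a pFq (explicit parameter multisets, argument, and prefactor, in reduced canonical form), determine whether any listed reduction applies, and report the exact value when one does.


Key step: from the first term \frac{9}{2}: the running product (C = 9/2, x = -1/2) telescopes to a rising factorial.
Step ratio: r(k) = -\frac{1}{2} * (k-\frac{4}{5}) (k-\frac{1}{2}) / [(k+\frac{4}{5}) (k+1)] - rational in k, leading ratio -\frac{1}{2}; with t_0 = \frac{9}{2}, classification follows.

At argument -\frac{1}{2}: a 2F1 with upper {-\frac{4}{5}, -\frac{1}{2}}, lower {\frac{4}{5}}, scaled by C = \frac{9}{2}. Verdict: none. A 2F1 with upper {-\frac{4}{5}, -\frac{1}{2}} fits none of I1-I6 at x = -\frac{1}{2}; the sum runs forever.


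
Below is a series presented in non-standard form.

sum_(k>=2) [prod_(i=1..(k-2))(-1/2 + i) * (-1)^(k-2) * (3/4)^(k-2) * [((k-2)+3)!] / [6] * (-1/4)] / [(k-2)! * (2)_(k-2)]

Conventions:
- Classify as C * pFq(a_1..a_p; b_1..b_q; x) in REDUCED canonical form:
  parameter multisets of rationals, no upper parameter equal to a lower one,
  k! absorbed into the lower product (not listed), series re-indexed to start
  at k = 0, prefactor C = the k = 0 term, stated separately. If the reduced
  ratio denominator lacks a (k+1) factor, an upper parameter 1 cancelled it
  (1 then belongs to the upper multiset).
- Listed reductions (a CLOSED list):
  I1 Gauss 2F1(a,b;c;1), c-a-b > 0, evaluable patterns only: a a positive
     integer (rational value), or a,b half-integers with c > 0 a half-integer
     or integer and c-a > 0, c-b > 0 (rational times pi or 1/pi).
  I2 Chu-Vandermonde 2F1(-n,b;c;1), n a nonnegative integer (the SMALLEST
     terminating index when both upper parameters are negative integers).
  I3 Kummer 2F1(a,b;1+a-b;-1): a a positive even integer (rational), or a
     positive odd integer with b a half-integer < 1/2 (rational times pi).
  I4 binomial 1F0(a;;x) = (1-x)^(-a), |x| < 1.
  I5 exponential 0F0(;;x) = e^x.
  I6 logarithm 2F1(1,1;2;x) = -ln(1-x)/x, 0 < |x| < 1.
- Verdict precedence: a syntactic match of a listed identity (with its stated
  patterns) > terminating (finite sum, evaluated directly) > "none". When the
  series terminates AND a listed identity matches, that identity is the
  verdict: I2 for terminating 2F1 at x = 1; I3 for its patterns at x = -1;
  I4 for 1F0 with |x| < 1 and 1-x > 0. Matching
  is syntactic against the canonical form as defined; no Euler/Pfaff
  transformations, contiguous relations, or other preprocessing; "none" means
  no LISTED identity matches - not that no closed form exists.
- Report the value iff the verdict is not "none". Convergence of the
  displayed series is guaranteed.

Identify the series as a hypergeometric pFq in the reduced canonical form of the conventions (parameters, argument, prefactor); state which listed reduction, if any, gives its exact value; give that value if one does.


The series (x = -3/4) is 2F1: upper {1/2, 4}, lower {2}, prefactor -1/4. Verdict: none - this 2F1 at x = -3/4 matches no listed pattern, and upper {1/2, 4} holds no stopper.

First insight: x = (-3/4) and the (-1)^k factor (prefactor -1/4) folds into the argument's sign.
Adjacent-term ratio: r(k) = (-3/4) * (k+1/2) (k+4) / [(k+2) (k+1)] - rational in k. x = (-3/4); t_0 = -1/4; negate the roots.


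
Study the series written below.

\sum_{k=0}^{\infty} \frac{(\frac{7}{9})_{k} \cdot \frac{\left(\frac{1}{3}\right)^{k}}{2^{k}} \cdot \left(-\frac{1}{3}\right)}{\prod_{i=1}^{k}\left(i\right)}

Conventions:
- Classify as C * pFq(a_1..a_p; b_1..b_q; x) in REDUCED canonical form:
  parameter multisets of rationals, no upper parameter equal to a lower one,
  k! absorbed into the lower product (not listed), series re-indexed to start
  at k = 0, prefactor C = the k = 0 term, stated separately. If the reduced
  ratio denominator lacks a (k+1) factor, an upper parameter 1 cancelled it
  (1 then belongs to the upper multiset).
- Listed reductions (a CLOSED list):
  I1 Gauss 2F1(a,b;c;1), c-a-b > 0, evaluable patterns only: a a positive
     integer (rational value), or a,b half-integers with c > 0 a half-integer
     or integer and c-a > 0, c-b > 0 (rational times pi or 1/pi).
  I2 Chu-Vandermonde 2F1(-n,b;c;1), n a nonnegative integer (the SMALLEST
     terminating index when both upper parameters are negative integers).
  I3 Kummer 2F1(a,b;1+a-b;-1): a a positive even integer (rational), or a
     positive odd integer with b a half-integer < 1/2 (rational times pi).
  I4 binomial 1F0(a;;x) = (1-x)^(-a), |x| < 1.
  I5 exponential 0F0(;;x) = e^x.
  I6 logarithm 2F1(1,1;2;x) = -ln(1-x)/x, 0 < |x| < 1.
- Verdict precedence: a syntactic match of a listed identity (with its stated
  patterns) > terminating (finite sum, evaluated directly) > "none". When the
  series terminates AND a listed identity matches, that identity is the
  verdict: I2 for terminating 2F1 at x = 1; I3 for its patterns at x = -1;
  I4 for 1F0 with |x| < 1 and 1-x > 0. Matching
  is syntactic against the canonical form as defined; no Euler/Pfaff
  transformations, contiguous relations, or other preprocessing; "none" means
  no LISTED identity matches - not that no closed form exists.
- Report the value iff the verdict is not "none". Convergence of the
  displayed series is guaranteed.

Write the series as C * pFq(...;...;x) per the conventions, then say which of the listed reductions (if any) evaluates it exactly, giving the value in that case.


This is -\frac{1}{3} * 1F0(\frac{7}{9}; -; \frac{1}{6}) in reduced canonical form. Verdict at x = \frac{1}{6}: the I4 binomial reduction matches (the 1F0 binomial series: exponent -7/9, x = \frac{1}{6}). Exact value: \left(-\frac{1}{3}\right) \cdot \left(\frac{5}{6}\right)^{-\frac{7}{9}}.

The tell: t_0 being -\frac{1}{3}, the two k-th powers (C = -1/3, x = 1/6) combine into one argument.
Step ratio: r(k) = \frac{1}{6} * (k+\frac{7}{9}) / [(k+1)] - rational in k, leading ratio \frac{1}{6}; with t_0 = -\frac{1}{3}, classification follows.


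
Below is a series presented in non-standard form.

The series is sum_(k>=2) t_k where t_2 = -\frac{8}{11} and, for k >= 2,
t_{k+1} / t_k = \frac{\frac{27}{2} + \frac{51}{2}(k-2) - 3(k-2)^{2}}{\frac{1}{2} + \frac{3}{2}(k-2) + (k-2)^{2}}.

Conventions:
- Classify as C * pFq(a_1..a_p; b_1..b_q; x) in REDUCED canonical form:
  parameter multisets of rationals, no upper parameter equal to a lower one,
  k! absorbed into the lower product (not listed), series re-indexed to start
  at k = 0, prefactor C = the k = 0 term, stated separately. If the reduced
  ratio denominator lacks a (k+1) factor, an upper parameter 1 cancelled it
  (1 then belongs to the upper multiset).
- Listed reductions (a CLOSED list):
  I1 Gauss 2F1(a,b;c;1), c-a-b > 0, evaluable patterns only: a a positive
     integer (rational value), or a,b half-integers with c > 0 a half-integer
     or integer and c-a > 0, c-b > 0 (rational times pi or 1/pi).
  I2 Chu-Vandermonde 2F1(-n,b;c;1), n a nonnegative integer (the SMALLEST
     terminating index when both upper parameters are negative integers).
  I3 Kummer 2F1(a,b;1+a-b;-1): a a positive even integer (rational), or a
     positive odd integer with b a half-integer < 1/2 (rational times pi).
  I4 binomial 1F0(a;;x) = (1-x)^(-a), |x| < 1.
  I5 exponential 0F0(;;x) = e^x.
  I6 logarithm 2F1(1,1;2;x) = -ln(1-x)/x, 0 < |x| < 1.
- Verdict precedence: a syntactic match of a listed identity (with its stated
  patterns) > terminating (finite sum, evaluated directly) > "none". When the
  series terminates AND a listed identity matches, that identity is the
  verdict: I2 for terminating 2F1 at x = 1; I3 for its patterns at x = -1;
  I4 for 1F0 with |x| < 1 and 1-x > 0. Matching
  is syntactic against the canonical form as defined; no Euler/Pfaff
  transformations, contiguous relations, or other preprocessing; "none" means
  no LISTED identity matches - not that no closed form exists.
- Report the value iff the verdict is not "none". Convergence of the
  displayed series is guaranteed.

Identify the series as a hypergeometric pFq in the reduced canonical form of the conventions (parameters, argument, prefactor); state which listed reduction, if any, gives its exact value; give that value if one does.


Classification (C = -\frac{8}{11}): 1F0 with upper {-9}, lower {-}, argument x = -3. Verdict: terminating. (-9)_k vanishes past k = 9, leaving a 10-term sum, computed directly. Its exact value is -\frac{2097152}{11}.

Structural cue: t_0 = -\frac{8}{11} here, and factor the ratio over Q (C = -8/11, x = -3): negated roots = parameters.
Consecutive-term ratio: r(k) = -3 * (k-9) / [(k+1)] - rational; roots negated = parameters, x = -3, C = -\frac{8}{11}.


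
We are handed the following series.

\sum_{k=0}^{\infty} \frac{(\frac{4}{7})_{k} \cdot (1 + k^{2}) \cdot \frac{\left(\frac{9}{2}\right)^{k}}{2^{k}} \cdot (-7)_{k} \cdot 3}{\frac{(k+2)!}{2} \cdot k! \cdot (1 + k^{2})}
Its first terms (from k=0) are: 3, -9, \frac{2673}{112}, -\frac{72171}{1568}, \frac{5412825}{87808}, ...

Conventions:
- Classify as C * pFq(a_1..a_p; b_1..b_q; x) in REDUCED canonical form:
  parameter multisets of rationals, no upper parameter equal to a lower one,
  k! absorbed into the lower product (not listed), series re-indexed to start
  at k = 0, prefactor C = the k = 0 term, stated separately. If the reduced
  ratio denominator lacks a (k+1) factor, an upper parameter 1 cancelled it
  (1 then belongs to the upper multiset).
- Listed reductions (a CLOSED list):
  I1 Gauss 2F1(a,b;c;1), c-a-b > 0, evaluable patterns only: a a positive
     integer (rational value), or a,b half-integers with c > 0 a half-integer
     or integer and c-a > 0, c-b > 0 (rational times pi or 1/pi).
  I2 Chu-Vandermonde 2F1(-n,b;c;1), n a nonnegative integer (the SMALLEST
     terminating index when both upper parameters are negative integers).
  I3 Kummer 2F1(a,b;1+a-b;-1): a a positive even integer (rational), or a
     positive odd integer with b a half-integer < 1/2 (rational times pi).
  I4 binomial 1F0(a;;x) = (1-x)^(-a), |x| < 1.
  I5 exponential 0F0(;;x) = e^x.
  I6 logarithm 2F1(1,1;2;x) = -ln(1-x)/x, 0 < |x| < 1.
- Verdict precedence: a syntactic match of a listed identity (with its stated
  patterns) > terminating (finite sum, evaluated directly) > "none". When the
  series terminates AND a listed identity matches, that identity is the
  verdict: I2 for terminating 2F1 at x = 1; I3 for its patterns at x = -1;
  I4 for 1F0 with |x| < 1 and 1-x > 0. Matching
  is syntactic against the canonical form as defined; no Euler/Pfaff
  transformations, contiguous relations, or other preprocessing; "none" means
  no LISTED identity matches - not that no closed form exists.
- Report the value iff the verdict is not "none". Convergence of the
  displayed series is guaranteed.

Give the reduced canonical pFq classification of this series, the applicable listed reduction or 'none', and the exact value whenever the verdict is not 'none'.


Prefactor 3, argument \frac{9}{4}: 2F1 with upper {-7, \frac{4}{7}} over lower {3}. Verdict: terminating - the sum ends at index 7 because -7 is a negative integer; exact evaluation follows. Exact value: \frac{10151183913}{11806312448}.

Key observation: x = \frac{9}{4} and the two k-th powers (prefactor 3) combine into one argument.
Term ratio: r(k) = \frac{9}{4} * (k-7) (k+\frac{4}{7}) / [(k+3) (k+1)] ; factor over Q: parameters, x = \frac{9}{4}, and C = 3.


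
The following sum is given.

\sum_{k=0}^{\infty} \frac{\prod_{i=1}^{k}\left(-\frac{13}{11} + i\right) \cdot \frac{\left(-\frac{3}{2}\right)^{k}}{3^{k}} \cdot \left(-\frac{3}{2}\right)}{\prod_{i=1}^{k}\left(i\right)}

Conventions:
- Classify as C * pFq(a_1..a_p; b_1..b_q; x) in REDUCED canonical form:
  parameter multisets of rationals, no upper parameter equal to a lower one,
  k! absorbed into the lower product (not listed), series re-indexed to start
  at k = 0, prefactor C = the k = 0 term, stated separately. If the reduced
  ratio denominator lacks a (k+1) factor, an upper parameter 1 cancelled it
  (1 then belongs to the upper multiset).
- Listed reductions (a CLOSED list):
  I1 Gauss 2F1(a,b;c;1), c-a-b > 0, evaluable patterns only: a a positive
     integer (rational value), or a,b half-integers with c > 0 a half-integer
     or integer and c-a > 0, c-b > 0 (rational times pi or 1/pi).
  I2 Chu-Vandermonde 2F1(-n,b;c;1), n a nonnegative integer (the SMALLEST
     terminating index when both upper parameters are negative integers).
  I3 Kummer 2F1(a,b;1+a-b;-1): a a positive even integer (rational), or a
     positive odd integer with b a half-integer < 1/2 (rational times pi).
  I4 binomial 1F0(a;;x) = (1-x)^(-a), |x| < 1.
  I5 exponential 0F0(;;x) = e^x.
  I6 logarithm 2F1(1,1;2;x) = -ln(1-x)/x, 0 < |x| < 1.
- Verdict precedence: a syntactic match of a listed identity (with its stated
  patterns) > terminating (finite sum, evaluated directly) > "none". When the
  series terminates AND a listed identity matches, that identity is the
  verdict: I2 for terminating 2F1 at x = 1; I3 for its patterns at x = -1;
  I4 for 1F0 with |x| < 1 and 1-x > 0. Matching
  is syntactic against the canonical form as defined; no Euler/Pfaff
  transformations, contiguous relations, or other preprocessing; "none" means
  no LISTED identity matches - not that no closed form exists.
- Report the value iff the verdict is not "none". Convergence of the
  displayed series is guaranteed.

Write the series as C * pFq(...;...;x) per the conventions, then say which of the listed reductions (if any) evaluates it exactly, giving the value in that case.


Classification (C = -\frac{3}{2}): 1F0 with upper {-\frac{2}{11}}, lower {-}, argument x = -\frac{1}{2}. Verdict: the I4 binomial reduction matches (the 1F0 binomial series: exponent 2/11, x = -\frac{1}{2}). Exact value: \left(-\frac{3}{2}\right) \cdot \left(\frac{3}{2}\right)^{\frac{2}{11}}.

First insight: t_0 being -\frac{3}{2}, the running product (prefactor -3/2) telescopes to a rising factorial.
Adjacent-term ratio: r(k) = -\frac{1}{2} * (k-\frac{2}{11}) / [(k+1)] - poly over poly, x = -\frac{1}{2} from leading terms; C = -\frac{3}{2} at k = 0.


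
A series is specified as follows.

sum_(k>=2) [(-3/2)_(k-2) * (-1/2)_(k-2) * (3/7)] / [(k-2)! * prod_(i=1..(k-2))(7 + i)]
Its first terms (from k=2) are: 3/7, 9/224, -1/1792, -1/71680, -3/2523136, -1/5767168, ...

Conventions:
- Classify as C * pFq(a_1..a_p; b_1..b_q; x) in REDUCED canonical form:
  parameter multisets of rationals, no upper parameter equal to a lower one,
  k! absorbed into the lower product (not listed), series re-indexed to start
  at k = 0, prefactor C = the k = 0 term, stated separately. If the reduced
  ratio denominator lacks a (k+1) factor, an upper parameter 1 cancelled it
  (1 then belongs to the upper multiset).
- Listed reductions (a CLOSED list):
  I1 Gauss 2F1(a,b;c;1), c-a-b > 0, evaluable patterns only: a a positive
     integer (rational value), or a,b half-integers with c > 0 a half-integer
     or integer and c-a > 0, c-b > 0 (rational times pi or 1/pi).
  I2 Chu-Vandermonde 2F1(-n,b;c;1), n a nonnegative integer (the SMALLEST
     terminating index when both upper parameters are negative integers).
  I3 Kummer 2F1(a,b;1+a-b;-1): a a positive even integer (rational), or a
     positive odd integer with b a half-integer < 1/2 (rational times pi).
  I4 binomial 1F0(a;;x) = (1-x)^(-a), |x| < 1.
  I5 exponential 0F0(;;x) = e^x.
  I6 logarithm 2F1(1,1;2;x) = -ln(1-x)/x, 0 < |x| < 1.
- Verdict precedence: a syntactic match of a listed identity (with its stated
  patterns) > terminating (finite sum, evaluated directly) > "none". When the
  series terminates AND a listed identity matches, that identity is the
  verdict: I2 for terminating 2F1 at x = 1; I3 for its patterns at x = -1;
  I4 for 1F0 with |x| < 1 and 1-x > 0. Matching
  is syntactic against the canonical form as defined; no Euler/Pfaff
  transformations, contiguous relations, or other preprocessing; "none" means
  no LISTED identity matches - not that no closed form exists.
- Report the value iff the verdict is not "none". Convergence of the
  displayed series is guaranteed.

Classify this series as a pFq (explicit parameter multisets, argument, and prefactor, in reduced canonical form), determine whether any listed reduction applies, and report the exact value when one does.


At argument 1: a 2F1 with upper {-3/2, -1/2}, lower {8}, scaled by C = 3/7. Verdict (x = 1): Gauss (I1, half-integer pattern) applies (x = 1; upper {-3/2, -1/2} half-integers, c = 8 in the evaluable pattern). Its exact value is (268435456/182507325) / pi.

Structural cue: t_0 = 3/7 here, and the lower running product (C = 3/7) is a rising factorial.
Adjacent-term ratio: r(k) = 1 * (k-3/2) (k-1/2) / [(k+8) (k+1)] ; factor over Q: parameters, x = 1, and C = 3/7.


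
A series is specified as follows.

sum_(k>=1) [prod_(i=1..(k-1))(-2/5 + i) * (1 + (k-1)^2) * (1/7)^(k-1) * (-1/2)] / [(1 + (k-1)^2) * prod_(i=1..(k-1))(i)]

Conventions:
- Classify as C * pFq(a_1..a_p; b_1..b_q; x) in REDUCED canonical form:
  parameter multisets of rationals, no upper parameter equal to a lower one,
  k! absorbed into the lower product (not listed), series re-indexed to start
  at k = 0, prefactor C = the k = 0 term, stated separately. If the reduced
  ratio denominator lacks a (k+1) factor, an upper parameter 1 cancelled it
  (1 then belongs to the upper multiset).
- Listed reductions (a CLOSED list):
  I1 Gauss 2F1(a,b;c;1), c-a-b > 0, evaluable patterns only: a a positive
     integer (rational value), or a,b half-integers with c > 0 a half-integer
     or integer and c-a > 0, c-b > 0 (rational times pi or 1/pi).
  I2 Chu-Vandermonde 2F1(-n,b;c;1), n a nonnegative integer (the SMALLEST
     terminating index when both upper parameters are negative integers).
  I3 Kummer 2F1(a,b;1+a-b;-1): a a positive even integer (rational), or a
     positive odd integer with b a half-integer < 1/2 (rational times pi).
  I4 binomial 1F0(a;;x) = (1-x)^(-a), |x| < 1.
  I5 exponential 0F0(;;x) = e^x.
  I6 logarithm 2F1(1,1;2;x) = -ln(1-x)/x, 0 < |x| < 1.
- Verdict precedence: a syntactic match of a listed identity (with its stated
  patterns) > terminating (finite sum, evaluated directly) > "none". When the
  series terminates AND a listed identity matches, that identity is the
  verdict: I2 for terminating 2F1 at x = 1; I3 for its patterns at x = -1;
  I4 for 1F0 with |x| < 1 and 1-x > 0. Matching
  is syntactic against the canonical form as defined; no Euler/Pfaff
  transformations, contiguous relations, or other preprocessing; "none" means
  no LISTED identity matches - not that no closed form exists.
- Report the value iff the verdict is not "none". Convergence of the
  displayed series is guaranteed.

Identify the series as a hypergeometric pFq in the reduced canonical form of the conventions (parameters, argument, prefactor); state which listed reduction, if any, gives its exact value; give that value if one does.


At argument 1/7: a 1F0 with upper {3/5}, lower {-}, scaled by C = -1/2. Verdict (x = 1/7): binomial (I4) applies (the 1F0 binomial series: exponent -3/5, x = 1/7). Value: (-1/2) * (6/7)^(-3/5).

First insight: from the first term -1/2: the product of the first k integers (C = -1/2) is k!.
Adjacent-term ratio: r(k) = (1/7) * (k+3/5) / [(k+1)] - rational in k, leading ratio (1/7); with t_0 = -1/2, classification follows.


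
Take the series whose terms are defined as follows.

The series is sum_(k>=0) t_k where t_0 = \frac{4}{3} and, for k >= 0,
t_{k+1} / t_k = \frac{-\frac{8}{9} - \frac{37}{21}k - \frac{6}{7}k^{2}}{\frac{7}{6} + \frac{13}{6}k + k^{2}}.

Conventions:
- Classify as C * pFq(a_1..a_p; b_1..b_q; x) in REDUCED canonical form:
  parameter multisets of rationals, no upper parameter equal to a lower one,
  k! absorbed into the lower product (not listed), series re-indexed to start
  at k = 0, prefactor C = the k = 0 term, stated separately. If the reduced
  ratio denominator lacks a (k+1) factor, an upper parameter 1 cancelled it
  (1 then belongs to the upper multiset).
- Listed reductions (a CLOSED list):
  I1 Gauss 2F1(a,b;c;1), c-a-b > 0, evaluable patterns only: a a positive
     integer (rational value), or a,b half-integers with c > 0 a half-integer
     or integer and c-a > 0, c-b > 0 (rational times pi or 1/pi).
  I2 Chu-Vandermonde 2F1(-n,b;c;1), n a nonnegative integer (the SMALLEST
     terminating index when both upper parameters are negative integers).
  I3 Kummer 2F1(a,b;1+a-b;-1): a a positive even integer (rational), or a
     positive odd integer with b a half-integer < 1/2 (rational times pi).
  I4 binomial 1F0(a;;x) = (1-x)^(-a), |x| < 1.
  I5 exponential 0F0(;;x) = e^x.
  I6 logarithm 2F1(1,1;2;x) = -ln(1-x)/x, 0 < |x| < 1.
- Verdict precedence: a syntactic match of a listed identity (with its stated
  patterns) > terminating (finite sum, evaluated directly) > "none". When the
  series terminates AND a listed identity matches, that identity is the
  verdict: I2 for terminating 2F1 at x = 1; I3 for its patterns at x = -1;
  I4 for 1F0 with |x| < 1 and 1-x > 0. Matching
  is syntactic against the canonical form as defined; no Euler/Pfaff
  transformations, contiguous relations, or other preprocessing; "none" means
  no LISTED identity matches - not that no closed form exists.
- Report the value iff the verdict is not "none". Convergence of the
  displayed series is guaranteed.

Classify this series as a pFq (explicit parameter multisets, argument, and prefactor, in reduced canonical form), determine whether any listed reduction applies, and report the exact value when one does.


With C = \frac{4}{3}: the canonical form is 1F0(\frac{8}{9}; -; -\frac{6}{7}). Verdict: the I4 binomial reduction matches (the 1F0 binomial series: exponent -8/9, x = -\frac{6}{7}). Its exact value is \frac{4}{3} \cdot \left(\frac{13}{7}\right)^{-\frac{8}{9}}.

First insight: from the first term \frac{4}{3}: the parameter 7/6 appears in both the upper and lower lists and cancels.
Step ratio: r(k) = -\frac{6}{7} * (k+\frac{8}{9}) / [(k+1)] - rational; roots negated = parameters, x = -\frac{6}{7}, C = \frac{4}{3}.


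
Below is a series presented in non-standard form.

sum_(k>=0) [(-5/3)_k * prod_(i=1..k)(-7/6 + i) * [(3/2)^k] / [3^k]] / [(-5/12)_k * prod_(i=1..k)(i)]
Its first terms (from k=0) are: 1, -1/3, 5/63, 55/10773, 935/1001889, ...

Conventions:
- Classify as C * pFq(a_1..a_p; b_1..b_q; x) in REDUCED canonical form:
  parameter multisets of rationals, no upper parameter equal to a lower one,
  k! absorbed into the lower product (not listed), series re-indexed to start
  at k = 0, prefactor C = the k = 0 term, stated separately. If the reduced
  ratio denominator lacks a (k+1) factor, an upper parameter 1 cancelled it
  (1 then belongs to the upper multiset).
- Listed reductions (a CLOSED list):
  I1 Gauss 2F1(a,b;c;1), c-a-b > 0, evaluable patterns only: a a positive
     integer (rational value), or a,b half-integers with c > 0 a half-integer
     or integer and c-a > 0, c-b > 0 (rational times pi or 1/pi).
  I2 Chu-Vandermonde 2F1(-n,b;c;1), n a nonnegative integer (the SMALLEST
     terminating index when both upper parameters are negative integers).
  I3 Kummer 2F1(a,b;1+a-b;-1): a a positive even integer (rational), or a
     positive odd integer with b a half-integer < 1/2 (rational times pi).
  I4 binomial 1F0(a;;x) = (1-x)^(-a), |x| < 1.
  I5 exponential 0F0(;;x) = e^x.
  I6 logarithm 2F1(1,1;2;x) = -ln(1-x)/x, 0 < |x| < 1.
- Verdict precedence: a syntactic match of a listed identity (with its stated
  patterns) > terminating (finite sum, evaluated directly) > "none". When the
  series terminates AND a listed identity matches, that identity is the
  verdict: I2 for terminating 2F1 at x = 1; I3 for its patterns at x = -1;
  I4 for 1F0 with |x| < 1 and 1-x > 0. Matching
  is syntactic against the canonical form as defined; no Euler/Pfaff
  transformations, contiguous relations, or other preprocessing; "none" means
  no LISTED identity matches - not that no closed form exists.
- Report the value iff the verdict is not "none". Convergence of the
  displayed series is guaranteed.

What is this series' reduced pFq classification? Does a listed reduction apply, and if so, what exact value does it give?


Classification (C = 1): 2F1 with upper {-5/3, -1/6}, lower {-5/12}, argument x = 1/2. Verdict: none - this 2F1 at x = 1/2 matches no listed pattern, and upper {-5/3, -1/6} holds no stopper.

First insight: from the first term 1: the product of the first k integers (C = 1) is k!.
Ratio: r(k) = (1/2) * (k-5/3) (k-1/6) / [(k-5/12) (k+1)] - poly over poly, x = (1/2) from leading terms; C = 1 at k = 0.


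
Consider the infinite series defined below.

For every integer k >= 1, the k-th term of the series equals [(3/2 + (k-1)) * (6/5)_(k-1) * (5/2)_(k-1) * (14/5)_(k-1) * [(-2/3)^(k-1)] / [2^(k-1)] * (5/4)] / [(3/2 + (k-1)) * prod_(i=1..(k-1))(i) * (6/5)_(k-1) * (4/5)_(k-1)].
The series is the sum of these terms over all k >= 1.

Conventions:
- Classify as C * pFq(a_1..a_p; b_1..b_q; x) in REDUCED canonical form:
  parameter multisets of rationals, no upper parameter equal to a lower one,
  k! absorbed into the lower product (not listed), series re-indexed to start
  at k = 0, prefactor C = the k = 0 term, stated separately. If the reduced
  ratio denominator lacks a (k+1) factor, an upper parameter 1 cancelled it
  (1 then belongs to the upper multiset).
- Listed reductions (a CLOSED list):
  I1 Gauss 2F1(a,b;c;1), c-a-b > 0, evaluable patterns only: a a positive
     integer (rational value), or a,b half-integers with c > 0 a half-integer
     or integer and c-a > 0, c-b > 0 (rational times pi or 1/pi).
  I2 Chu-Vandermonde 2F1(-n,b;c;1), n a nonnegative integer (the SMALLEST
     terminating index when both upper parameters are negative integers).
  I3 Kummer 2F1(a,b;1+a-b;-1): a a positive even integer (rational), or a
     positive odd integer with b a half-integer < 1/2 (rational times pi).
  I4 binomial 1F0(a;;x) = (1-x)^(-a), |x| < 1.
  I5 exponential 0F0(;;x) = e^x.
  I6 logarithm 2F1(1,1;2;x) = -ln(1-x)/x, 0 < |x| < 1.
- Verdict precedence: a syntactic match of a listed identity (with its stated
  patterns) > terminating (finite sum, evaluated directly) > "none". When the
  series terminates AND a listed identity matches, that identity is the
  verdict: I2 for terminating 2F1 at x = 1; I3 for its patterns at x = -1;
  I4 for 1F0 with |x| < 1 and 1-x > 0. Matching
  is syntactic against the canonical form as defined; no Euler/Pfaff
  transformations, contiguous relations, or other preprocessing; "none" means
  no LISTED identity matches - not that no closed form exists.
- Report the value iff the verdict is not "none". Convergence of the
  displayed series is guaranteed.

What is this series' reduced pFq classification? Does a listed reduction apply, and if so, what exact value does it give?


Key step: from the first term 5/4: the parameter 6/5 appears in both the upper and lower lists and cancels (alongside the other common factor).
Step ratio: r(k) = (-1/3) * (k+5/2) (k+14/5) / [(k+4/5) (k+1)] - poly over poly, x = (-1/3) from leading terms; C = 5/4 at k = 0.

The series (x = -1/3) is 2F1: upper {5/2, 14/5}, lower {4/5}, prefactor 5/4. Verdict: none. No listed pattern accepts 2F1(5/2, 14/5; 4/5; -1/3).
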